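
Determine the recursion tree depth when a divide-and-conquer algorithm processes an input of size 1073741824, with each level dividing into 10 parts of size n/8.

For divide and conquer with division factor 8:

Problem sizes at each level:
Level 0: 1073741824
Level 1: 134217728
Level 2: 16777216
Level 3: 2097152
Level 4: 262144
Level 5: 32768
Level 6: 4096
Level 7: 512
Level 8: 64
Level 9: 8
Level 10: 1

The root is level 0 and the size-1 base case is level 10 (the tree spans levels 0 through 10, i.e. 11 levels counting the root), so the depth is the number of divisions: log_8(1073741824) = 10

The recursion tree depth is log_8(1073741824) = 10. At each level, the problem size is divided by 8, so it takes 10 divisions to reduce to a base case of size 1. The algorithm makes 10 recursive calls at each level.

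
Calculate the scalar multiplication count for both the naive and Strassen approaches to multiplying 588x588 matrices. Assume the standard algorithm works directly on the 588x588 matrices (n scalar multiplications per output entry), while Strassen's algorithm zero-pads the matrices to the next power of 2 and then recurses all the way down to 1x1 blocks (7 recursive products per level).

Matrix multiplication for 588x588 matrices:

Strassen's algorithm requires power-of-2 dimensions. Pad 588x588 to 1024x1024 (next power of 2).

Standard algorithm: 588^3 = 203297472 multiplications
Strassen's algorithm: 7^(log2(1024)) = 7^10 = 282475249 multiplications
Difference: 203297472 - 282475249 = -79177777 (Strassen uses MORE here due to padding overhead — for small or just-over-power-of-2 n, padding can outweigh the per-level savings)

Standard: 203297472 multiplications (588^3). Strassen: 282475249 multiplications (7^10, after padding to 1024x1024). Strassen reduces 8 recursive multiplications to 7 at each level.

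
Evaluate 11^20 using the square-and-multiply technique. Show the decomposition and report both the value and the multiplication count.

Computing 11^20 by squaring (build up from 11^1; each line after the first costs one multiplication):

11^1 = 11
11^2 = (11^1)^2 = 11^2 = 121
11^4 = (11^2)^2 = 121^2 = 14641
11^5 = 11 * 11^4 = 11 * 14641 = 161051
11^10 = (11^5)^2 = 161051^2 = 25937424601
11^20 = (11^10)^2 = 25937424601^2 = 672749994932560009201

Result: 672749994932560009201
Multiplications needed: 5 (5 lines after 11^1)

11^20 = 672749994932560009201. Using exponentiation by squaring, this requires 5 multiplications. The key idea: if the exponent is even, square the half-power; if odd, multiply by the base once.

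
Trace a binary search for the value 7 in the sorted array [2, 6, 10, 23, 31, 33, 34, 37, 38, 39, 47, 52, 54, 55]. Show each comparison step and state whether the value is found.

Binary search for 7 in [2, 6, 10, 23, 31, 33, 34, 37, 38, 39, 47, 52, 54, 55]:

lo=0, hi=13, mid=6, arr[mid]=34 -> 34 > 7, search left half
lo=0, hi=5, mid=2, arr[mid]=10 -> 10 > 7, search left half
lo=0, hi=1, mid=0, arr[mid]=2 -> 2 < 7, search right half
lo=1, hi=1, mid=1, arr[mid]=6 -> 6 < 7, search right half
lo=2 > hi=1, target 7 not found

Binary search determines that 7 is not in the array after 4 comparisons. The search space was exhausted without finding the target.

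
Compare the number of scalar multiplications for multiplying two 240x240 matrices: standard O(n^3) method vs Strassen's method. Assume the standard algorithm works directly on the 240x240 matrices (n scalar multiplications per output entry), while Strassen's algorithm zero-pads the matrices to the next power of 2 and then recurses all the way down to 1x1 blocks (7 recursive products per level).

Matrix multiplication for 240x240 matrices:

Strassen's algorithm requires power-of-2 dimensions. Pad 240x240 to 256x256 (next power of 2).

Standard algorithm: 240^3 = 13824000 multiplications
Strassen's algorithm: 7^(log2(256)) = 7^8 = 5764801 multiplications
Savings: 13824000 - 5764801 = 8059199 multiplications

Standard: 13824000 multiplications (240^3). Strassen: 5764801 multiplications (7^8, after padding to 256x256). Strassen reduces 8 recursive multiplications to 7 at each level.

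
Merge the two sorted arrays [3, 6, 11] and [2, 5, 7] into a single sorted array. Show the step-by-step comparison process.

Merging process:

Compare 3 vs 2: take 2 from right. Merged: [2]
Compare 3 vs 5: take 3 from left. Merged: [2, 3]
Compare 6 vs 5: take 5 from right. Merged: [2, 3, 5]
Compare 6 vs 7: take 6 from left. Merged: [2, 3, 5, 6]
Compare 11 vs 7: take 7 from right. Merged: [2, 3, 5, 6, 7]
Append remaining from left: [11]. Merged: [2, 3, 5, 6, 7, 11]

Final merged array: [2, 3, 5, 6, 7, 11]
Total comparisons: 5

The merged array is [2, 3, 5, 6, 7, 11], requiring 5 comparisons. The merge step runs in O(n) time where n is the total number of elements.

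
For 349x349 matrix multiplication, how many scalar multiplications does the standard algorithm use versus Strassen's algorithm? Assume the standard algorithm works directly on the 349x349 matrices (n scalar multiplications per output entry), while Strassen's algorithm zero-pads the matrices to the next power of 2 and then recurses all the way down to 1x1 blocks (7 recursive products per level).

Matrix multiplication for 349x349 matrices:

Strassen's algorithm requires power-of-2 dimensions. Pad 349x349 to 512x512 (next power of 2).

Standard algorithm: 349^3 = 42508549 multiplications
Strassen's algorithm: 7^(log2(512)) = 7^9 = 40353607 multiplications
Savings: 42508549 - 40353607 = 2154942 multiplications

Standard: 42508549 multiplications (349^3). Strassen: 40353607 multiplications (7^9, after padding to 512x512). Strassen reduces 8 recursive multiplications to 7 at each level.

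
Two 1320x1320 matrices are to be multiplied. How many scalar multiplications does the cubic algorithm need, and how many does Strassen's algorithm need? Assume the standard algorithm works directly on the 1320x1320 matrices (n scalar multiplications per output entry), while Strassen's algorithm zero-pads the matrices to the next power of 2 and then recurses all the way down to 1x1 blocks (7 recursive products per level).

Matrix multiplication for 1320x1320 matrices:

Strassen's algorithm requires power-of-2 dimensions. Pad 1320x1320 to 2048x2048 (next power of 2).

Standard algorithm: 1320^3 = 2299968000 multiplications
Strassen's algorithm: 7^(log2(2048)) = 7^11 = 1977326743 multiplications
Savings: 2299968000 - 1977326743 = 322641257 multiplications

Standard: 2299968000 multiplications (1320^3). Strassen: 1977326743 multiplications (7^11, after padding to 2048x2048). Strassen reduces 8 recursive multiplications to 7 at each level.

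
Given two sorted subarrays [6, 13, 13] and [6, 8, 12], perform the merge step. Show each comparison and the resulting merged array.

Merging process:

Compare 6 vs 6: take 6 from left. Merged: [6]
Compare 13 vs 6: take 6 from right. Merged: [6, 6]
Compare 13 vs 8: take 8 from right. Merged: [6, 6, 8]
Compare 13 vs 12: take 12 from right. Merged: [6, 6, 8, 12]
Append remaining from left: [13, 13]. Merged: [6, 6, 8, 12, 13, 13]

Final merged array: [6, 6, 8, 12, 13, 13]
Total comparisons: 4

The merged array is [6, 6, 8, 12, 13, 13], requiring 4 comparisons. The merge step runs in O(n) time where n is the total number of elements.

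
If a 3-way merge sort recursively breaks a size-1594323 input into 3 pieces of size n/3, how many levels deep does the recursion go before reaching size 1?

For divide and conquer with division factor 3:

Problem sizes at each level:
Level 0: 1594323
Level 1: 531441
Level 2: 177147
Level 3: 59049
Level 4: 19683
Level 5: 6561
Level 6: 2187
Level 7: 729
Level 8: 243
Level 9: 81
Level 10: 27
Level 11: 9
Level 12: 3
Level 13: 1

The root is level 0 and the size-1 base case is level 13 (the tree spans levels 0 through 13, i.e. 14 levels counting the root), so the depth is the number of divisions: log_3(1594323) = 13

The recursion tree depth is log_3(1594323) = 13. At each level, the problem size is divided by 3, so it takes 13 divisions to reduce to a base case of size 1. The algorithm makes 3 recursive calls at each level.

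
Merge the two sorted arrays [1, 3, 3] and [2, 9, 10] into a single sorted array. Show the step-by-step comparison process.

Merging process:

Compare 1 vs 2: take 1 from left. Merged: [1]
Compare 3 vs 2: take 2 from right. Merged: [1, 2]
Compare 3 vs 9: take 3 from left. Merged: [1, 2, 3]
Compare 3 vs 9: take 3 from left. Merged: [1, 2, 3, 3]
Append remaining from right: [9, 10]. Merged: [1, 2, 3, 3, 9, 10]

Final merged array: [1, 2, 3, 3, 9, 10]
Total comparisons: 4

The merged array is [1, 2, 3, 3, 9, 10], requiring 4 comparisons. The merge step runs in O(n) time where n is the total number of elements.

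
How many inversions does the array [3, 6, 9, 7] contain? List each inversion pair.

Finding inversions in [3, 6, 9, 7]:

(2, 3): arr[2]=9 > arr[3]=7

Total inversions: 1

The array has 1 inversion(s): (2,3). Each pair (i,j) satisfies i < j and arr[i] > arr[j].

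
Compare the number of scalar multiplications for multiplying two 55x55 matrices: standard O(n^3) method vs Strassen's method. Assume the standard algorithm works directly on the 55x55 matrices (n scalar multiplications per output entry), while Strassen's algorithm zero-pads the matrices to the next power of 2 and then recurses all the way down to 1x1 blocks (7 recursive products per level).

Matrix multiplication for 55x55 matrices:

Strassen's algorithm requires power-of-2 dimensions. Pad 55x55 to 64x64 (next power of 2).

Standard algorithm: 55^3 = 166375 multiplications
Strassen's algorithm: 7^(log2(64)) = 7^6 = 117649 multiplications
Savings: 166375 - 117649 = 48726 multiplications

Standard: 166375 multiplications (55^3). Strassen: 117649 multiplications (7^6, after padding to 64x64). Strassen reduces 8 recursive multiplications to 7 at each level.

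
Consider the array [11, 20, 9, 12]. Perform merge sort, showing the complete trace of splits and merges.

Merge sort trace:

Split: [11, 20, 9, 12] -> [11, 20] and [9, 12]
  Split: [11, 20] -> [11] and [20]
  Merge: [11] + [20] -> [11, 20]
  Split: [9, 12] -> [9] and [12]
  Merge: [9] + [12] -> [9, 12]
Merge: [11, 20] + [9, 12] -> [9, 11, 12, 20]

Final sorted array: [9, 11, 12, 20]

The merge sort proceeds by recursively splitting the array and merging sorted halves.
After all merges, the sorted array is [9, 11, 12, 20].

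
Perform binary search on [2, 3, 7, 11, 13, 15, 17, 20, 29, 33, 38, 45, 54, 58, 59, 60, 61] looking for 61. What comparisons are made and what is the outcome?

Binary search for 61 in [2, 3, 7, 11, 13, 15, 17, 20, 29, 33, 38, 45, 54, 58, 59, 60, 61]:

lo=0, hi=16, mid=8, arr[mid]=29 -> 29 < 61, search right half
lo=9, hi=16, mid=12, arr[mid]=54 -> 54 < 61, search right half
lo=13, hi=16, mid=14, arr[mid]=59 -> 59 < 61, search right half
lo=15, hi=16, mid=15, arr[mid]=60 -> 60 < 61, search right half
lo=16, hi=16, mid=16, arr[mid]=61 -> Found target at index 16!

Binary search finds 61 at index 16 after 5 comparisons. The search repeatedly halves the search space by comparing with the middle element.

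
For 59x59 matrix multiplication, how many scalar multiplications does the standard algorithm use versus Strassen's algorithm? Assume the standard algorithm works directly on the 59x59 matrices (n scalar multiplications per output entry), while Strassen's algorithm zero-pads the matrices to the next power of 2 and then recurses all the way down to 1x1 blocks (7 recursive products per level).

Matrix multiplication for 59x59 matrices:

Strassen's algorithm requires power-of-2 dimensions. Pad 59x59 to 64x64 (next power of 2).

Standard algorithm: 59^3 = 205379 multiplications
Strassen's algorithm: 7^(log2(64)) = 7^6 = 117649 multiplications
Savings: 205379 - 117649 = 87730 multiplications

Standard: 205379 multiplications (59^3). Strassen: 117649 multiplications (7^6, after padding to 64x64). Strassen reduces 8 recursive multiplications to 7 at each level.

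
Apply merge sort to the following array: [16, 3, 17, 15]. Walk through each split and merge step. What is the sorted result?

Merge sort trace:

Split: [16, 3, 17, 15] -> [16, 3] and [17, 15]
  Split: [16, 3] -> [16] and [3]
  Merge: [16] + [3] -> [3, 16]
  Split: [17, 15] -> [17] and [15]
  Merge: [17] + [15] -> [15, 17]
Merge: [3, 16] + [15, 17] -> [3, 15, 16, 17]

Final sorted array: [3, 15, 16, 17]

The merge sort proceeds by recursively splitting the array and merging sorted halves.
After all merges, the sorted array is [3, 15, 16, 17].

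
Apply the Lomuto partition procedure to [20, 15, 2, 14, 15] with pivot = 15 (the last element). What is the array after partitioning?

Lomuto partition with pivot = 15:

Initial array: [20, 15, 2, 14, 15]

arr[0]=20 > 15: no swap
arr[1]=15 <= 15: swap with position 0, array becomes [15, 20, 2, 14, 15]
arr[2]=2 <= 15: swap with position 1, array becomes [15, 2, 20, 14, 15]
arr[3]=14 <= 15: swap with position 2, array becomes [15, 2, 14, 20, 15]

Place pivot at position 3: [15, 2, 14, 15, 20]
Pivot position: 3

After partitioning with pivot 15, the array becomes [15, 2, 14, 15, 20]. The pivot is placed at index 3. All elements to the left of the pivot are <= 15, and all elements to the right are > 15.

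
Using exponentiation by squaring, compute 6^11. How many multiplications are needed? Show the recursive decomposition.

Computing 6^11 by squaring (build up from 6^1; each line after the first costs one multiplication):

6^1 = 6
6^2 = (6^1)^2 = 6^2 = 36
6^4 = (6^2)^2 = 36^2 = 1296
6^5 = 6 * 6^4 = 6 * 1296 = 7776
6^10 = (6^5)^2 = 7776^2 = 60466176
6^11 = 6 * 6^10 = 6 * 60466176 = 362797056

Result: 362797056
Multiplications needed: 5 (5 lines after 6^1)

6^11 = 362797056. Using exponentiation by squaring, this requires 5 multiplications. The key idea: if the exponent is even, square the half-power; if odd, multiply by the base once.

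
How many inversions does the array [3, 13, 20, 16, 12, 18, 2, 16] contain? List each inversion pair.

Finding inversions in [3, 13, 20, 16, 12, 18, 2, 16]:

(0, 6): arr[0]=3 > arr[6]=2
(1, 4): arr[1]=13 > arr[4]=12
(1, 6): arr[1]=13 > arr[6]=2
(2, 3): arr[2]=20 > arr[3]=16
(2, 4): arr[2]=20 > arr[4]=12
(2, 5): arr[2]=20 > arr[5]=18
(2, 6): arr[2]=20 > arr[6]=2
(2, 7): arr[2]=20 > arr[7]=16
(3, 4): arr[3]=16 > arr[4]=12
(3, 6): arr[3]=16 > arr[6]=2
(4, 6): arr[4]=12 > arr[6]=2
(5, 6): arr[5]=18 > arr[6]=2
(5, 7): arr[5]=18 > arr[7]=16

Total inversions: 13

The array has 13 inversion(s): (0,6), (1,4), (1,6), (2,3), (2,4), (2,5), (2,6), (2,7), (3,4), (3,6), (4,6), (5,6), (5,7). Each pair (i,j) satisfies i < j and arr[i] > arr[j].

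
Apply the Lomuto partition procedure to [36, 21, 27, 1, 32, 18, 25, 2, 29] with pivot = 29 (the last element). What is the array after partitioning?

Lomuto partition with pivot = 29:

Initial array: [36, 21, 27, 1, 32, 18, 25, 2, 29]

arr[0]=36 > 29: no swap
arr[1]=21 <= 29: swap with position 0, array becomes [21, 36, 27, 1, 32, 18, 25, 2, 29]
arr[2]=27 <= 29: swap with position 1, array becomes [21, 27, 36, 1, 32, 18, 25, 2, 29]
arr[3]=1 <= 29: swap with position 2, array becomes [21, 27, 1, 36, 32, 18, 25, 2, 29]
arr[4]=32 > 29: no swap
arr[5]=18 <= 29: swap with position 3, array becomes [21, 27, 1, 18, 32, 36, 25, 2, 29]
arr[6]=25 <= 29: swap with position 4, array becomes [21, 27, 1, 18, 25, 36, 32, 2, 29]
arr[7]=2 <= 29: swap with position 5, array becomes [21, 27, 1, 18, 25, 2, 32, 36, 29]

Place pivot at position 6: [21, 27, 1, 18, 25, 2, 29, 36, 32]
Pivot position: 6

After partitioning with pivot 29, the array becomes [21, 27, 1, 18, 25, 2, 29, 36, 32]. The pivot is placed at index 6. All elements to the left of the pivot are <= 29, and all elements to the right are > 29.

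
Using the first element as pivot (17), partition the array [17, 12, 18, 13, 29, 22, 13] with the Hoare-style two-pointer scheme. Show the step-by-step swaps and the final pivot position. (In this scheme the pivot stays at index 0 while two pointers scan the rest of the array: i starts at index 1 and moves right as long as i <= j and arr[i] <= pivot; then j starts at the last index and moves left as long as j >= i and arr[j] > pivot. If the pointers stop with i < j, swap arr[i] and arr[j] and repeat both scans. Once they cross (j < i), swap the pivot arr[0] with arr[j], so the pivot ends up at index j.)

Hoare-style two-pointer partition with pivot = 17:

Initial array: [17, 12, 18, 13, 29, 22, 13]

Pointers start at i = 1, j = 6.
i stops at index 2 (arr[2]=18 > 17), j stops at index 6 (arr[6]=13 <= 17): swap arr[2] and arr[6], array becomes [17, 12, 13, 13, 29, 22, 18]
i ends at 4, j ends at 3: the pointers have crossed (j < i), so scanning stops.

Swap pivot arr[0] with arr[3] to place pivot at position 3: [13, 12, 13, 17, 29, 22, 18]
Pivot position: 3

After partitioning with pivot 17, the array becomes [13, 12, 13, 17, 29, 22, 18]. The pivot is placed at index 3. All elements to the left of the pivot are <= 17, and all elements to the right are > 17.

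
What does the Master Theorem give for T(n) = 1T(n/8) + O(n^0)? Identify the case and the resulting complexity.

Master Theorem for T(n) = 1T(n/8) + O(n^0):

a = 1, b = 8, c = 0
log_b(a) = log_8(1) = 0.0000

Case 2: c = 0 = log_8(1) = 0.0000
T(n) = O(n^0 log n) = O(log n)

For T(n) = 1T(n/8) + O(n^0): log_8(1) = 0.0000. This is Case 2 of the Master Theorem (c = log_b(a), equal work at all levels), giving O(log n).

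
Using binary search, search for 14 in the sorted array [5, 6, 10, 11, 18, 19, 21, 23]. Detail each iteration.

Binary search for 14 in [5, 6, 10, 11, 18, 19, 21, 23]:

lo=0, hi=7, mid=3, arr[mid]=11 -> 11 < 14, search right half
lo=4, hi=7, mid=5, arr[mid]=19 -> 19 > 14, search left half
lo=4, hi=4, mid=4, arr[mid]=18 -> 18 > 14, search left half
lo=4 > hi=3, target 14 not found

Binary search determines that 14 is not in the array after 3 comparisons. The search space was exhausted without finding the target.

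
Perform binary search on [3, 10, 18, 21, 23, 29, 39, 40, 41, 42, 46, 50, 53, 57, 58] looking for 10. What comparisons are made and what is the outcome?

Binary search for 10 in [3, 10, 18, 21, 23, 29, 39, 40, 41, 42, 46, 50, 53, 57, 58]:

lo=0, hi=14, mid=7, arr[mid]=40 -> 40 > 10, search left half
lo=0, hi=6, mid=3, arr[mid]=21 -> 21 > 10, search left half
lo=0, hi=2, mid=1, arr[mid]=10 -> Found target at index 1!

Binary search finds 10 at index 1 after 3 comparisons. The search repeatedly halves the search space by comparing with the middle element.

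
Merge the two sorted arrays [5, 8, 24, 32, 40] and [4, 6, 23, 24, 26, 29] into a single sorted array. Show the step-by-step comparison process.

Merging process:

Compare 5 vs 4: take 4 from right. Merged: [4]
Compare 5 vs 6: take 5 from left. Merged: [4, 5]
Compare 8 vs 6: take 6 from right. Merged: [4, 5, 6]
Compare 8 vs 23: take 8 from left. Merged: [4, 5, 6, 8]
Compare 24 vs 23: take 23 from right. Merged: [4, 5, 6, 8, 23]
Compare 24 vs 24: take 24 from left. Merged: [4, 5, 6, 8, 23, 24]
Compare 32 vs 24: take 24 from right. Merged: [4, 5, 6, 8, 23, 24, 24]
Compare 32 vs 26: take 26 from right. Merged: [4, 5, 6, 8, 23, 24, 24, 26]
Compare 32 vs 29: take 29 from right. Merged: [4, 5, 6, 8, 23, 24, 24, 26, 29]
Append remaining from left: [32, 40]. Merged: [4, 5, 6, 8, 23, 24, 24, 26, 29, 32, 40]

Final merged array: [4, 5, 6, 8, 23, 24, 24, 26, 29, 32, 40]
Total comparisons: 9

The merged array is [4, 5, 6, 8, 23, 24, 24, 26, 29, 32, 40], requiring 9 comparisons. The merge step runs in O(n) time where n is the total number of elements.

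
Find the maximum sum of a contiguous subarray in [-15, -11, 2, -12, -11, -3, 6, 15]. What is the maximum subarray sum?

Using Kadane's algorithm on [-15, -11, 2, -12, -11, -3, 6, 15]:

Scanning through the array:
Position 1 (value -11): max_ending_here = -11, max_so_far = -11
Position 2 (value 2): max_ending_here = 2, max_so_far = 2
Position 3 (value -12): max_ending_here = -10, max_so_far = 2
Position 4 (value -11): max_ending_here = -11, max_so_far = 2
Position 5 (value -3): max_ending_here = -3, max_so_far = 2
Position 6 (value 6): max_ending_here = 6, max_so_far = 6
Position 7 (value 15): max_ending_here = 21, max_so_far = 21

Maximum subarray: [6, 15]
Maximum sum: 21

The maximum subarray is [6, 15] with sum 21. This subarray runs from index 6 to index 7.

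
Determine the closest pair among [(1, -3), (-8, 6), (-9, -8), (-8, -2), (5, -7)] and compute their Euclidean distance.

Computing all pairwise distances among 5 points:

d((1, -3), (-8, 6)) = 12.7279
d((1, -3), (-9, -8)) = 11.1803
d((1, -3), (-8, -2)) = 9.0554
d((1, -3), (5, -7)) = 5.6569 <-- minimum
d((-8, 6), (-9, -8)) = 14.0357
d((-8, 6), (-8, -2)) = 8.0
d((-8, 6), (5, -7)) = 18.3848
d((-9, -8), (-8, -2)) = 6.0828
d((-9, -8), (5, -7)) = 14.0357
d((-8, -2), (5, -7)) = 13.9284

Closest pair: (1, -3) and (5, -7) with distance 5.6569

The closest pair is (1, -3) and (5, -7) with Euclidean distance 5.6569. For 5 points, brute-force pairwise comparison is shown above. For large n, the divide-and-conquer algorithm (sort by x, recurse on halves, check the dividing strip) achieves O(n log n).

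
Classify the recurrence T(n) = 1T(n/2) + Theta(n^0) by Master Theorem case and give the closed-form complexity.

Master Theorem for T(n) = 1T(n/2) + O(n^0):

a = 1, b = 2, c = 0
log_b(a) = log_2(1) = 0.0000

Case 2: c = 0 = log_2(1) = 0.0000
T(n) = O(n^0 log n) = O(log n)

For T(n) = 1T(n/2) + O(n^0): log_2(1) = 0.0000. This is Case 2 of the Master Theorem (c = log_b(a), equal work at all levels), giving O(log n).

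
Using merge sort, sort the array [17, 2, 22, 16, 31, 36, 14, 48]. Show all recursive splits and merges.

Merge sort trace:

Split: [17, 2, 22, 16, 31, 36, 14, 48] -> [17, 2, 22, 16] and [31, 36, 14, 48]
  Split: [17, 2, 22, 16] -> [17, 2] and [22, 16]
    Split: [17, 2] -> [17] and [2]
    Merge: [17] + [2] -> [2, 17]
    Split: [22, 16] -> [22] and [16]
    Merge: [22] + [16] -> [16, 22]
  Merge: [2, 17] + [16, 22] -> [2, 16, 17, 22]
  Split: [31, 36, 14, 48] -> [31, 36] and [14, 48]
    Split: [31, 36] -> [31] and [36]
    Merge: [31] + [36] -> [31, 36]
    Split: [14, 48] -> [14] and [48]
    Merge: [14] + [48] -> [14, 48]
  Merge: [31, 36] + [14, 48] -> [14, 31, 36, 48]
Merge: [2, 16, 17, 22] + [14, 31, 36, 48] -> [2, 14, 16, 17, 22, 31, 36, 48]

Final sorted array: [2, 14, 16, 17, 22, 31, 36, 48]

The merge sort proceeds by recursively splitting the array and merging sorted halves.
After all merges, the sorted array is [2, 14, 16, 17, 22, 31, 36, 48].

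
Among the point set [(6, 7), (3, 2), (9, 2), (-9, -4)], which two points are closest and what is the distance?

Computing all pairwise distances among 4 points:

d((6, 7), (3, 2)) = 5.831 <-- minimum
d((6, 7), (9, 2)) = 5.831 <-- minimum
d((6, 7), (-9, -4)) = 18.6011
d((3, 2), (9, 2)) = 6.0
d((3, 2), (-9, -4)) = 13.4164
d((9, 2), (-9, -4)) = 18.9737

Minimum distance: 5.831 (tie among 2 pairs: (6, 7) and (3, 2); (6, 7) and (9, 2))

The minimum Euclidean distance is 5.831. There is a tie: 2 pairs achieve this minimum — (6, 7) and (3, 2); (6, 7) and (9, 2). Any of these is a valid closest pair. For 4 points, brute-force pairwise comparison is shown above. For large n, the divide-and-conquer algorithm (sort by x, recurse on halves, check the dividing strip) achieves O(n log n).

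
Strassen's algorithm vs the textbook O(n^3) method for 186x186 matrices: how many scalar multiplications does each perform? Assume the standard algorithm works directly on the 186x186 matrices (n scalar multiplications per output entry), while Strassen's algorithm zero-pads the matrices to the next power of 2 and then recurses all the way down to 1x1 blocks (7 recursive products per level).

Matrix multiplication for 186x186 matrices:

Strassen's algorithm requires power-of-2 dimensions. Pad 186x186 to 256x256 (next power of 2).

Standard algorithm: 186^3 = 6434856 multiplications
Strassen's algorithm: 7^(log2(256)) = 7^8 = 5764801 multiplications
Savings: 6434856 - 5764801 = 670055 multiplications

Standard: 6434856 multiplications (186^3). Strassen: 5764801 multiplications (7^8, after padding to 256x256). Strassen reduces 8 recursive multiplications to 7 at each level.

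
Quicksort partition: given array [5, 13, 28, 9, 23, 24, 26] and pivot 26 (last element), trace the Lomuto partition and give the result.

Lomuto partition with pivot = 26:

Initial array: [5, 13, 28, 9, 23, 24, 26]

arr[0]=5 <= 26: swap with position 0, array becomes [5, 13, 28, 9, 23, 24, 26]
arr[1]=13 <= 26: swap with position 1, array becomes [5, 13, 28, 9, 23, 24, 26]
arr[2]=28 > 26: no swap
arr[3]=9 <= 26: swap with position 2, array becomes [5, 13, 9, 28, 23, 24, 26]
arr[4]=23 <= 26: swap with position 3, array becomes [5, 13, 9, 23, 28, 24, 26]
arr[5]=24 <= 26: swap with position 4, array becomes [5, 13, 9, 23, 24, 28, 26]

Place pivot at position 5: [5, 13, 9, 23, 24, 26, 28]
Pivot position: 5

After partitioning with pivot 26, the array becomes [5, 13, 9, 23, 24, 26, 28]. The pivot is placed at index 5. All elements to the left of the pivot are <= 26, and all elements to the right are > 26.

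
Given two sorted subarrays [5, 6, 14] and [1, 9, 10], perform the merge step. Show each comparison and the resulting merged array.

Merging process:

Compare 5 vs 1: take 1 from right. Merged: [1]
Compare 5 vs 9: take 5 from left. Merged: [1, 5]
Compare 6 vs 9: take 6 from left. Merged: [1, 5, 6]
Compare 14 vs 9: take 9 from right. Merged: [1, 5, 6, 9]
Compare 14 vs 10: take 10 from right. Merged: [1, 5, 6, 9, 10]
Append remaining from left: [14]. Merged: [1, 5, 6, 9, 10, 14]

Final merged array: [1, 5, 6, 9, 10, 14]
Total comparisons: 5

The merged array is [1, 5, 6, 9, 10, 14], requiring 5 comparisons. The merge step runs in O(n) time where n is the total number of elements.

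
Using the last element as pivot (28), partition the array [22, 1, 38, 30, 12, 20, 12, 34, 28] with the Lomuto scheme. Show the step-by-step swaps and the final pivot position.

Lomuto partition with pivot = 28:

Initial array: [22, 1, 38, 30, 12, 20, 12, 34, 28]

arr[0]=22 <= 28: swap with position 0, array becomes [22, 1, 38, 30, 12, 20, 12, 34, 28]
arr[1]=1 <= 28: swap with position 1, array becomes [22, 1, 38, 30, 12, 20, 12, 34, 28]
arr[2]=38 > 28: no swap
arr[3]=30 > 28: no swap
arr[4]=12 <= 28: swap with position 2, array becomes [22, 1, 12, 30, 38, 20, 12, 34, 28]
arr[5]=20 <= 28: swap with position 3, array becomes [22, 1, 12, 20, 38, 30, 12, 34, 28]
arr[6]=12 <= 28: swap with position 4, array becomes [22, 1, 12, 20, 12, 30, 38, 34, 28]
arr[7]=34 > 28: no swap

Place pivot at position 5: [22, 1, 12, 20, 12, 28, 38, 34, 30]
Pivot position: 5

After partitioning with pivot 28, the array becomes [22, 1, 12, 20, 12, 28, 38, 34, 30]. The pivot is placed at index 5. All elements to the left of the pivot are <= 28, and all elements to the right are > 28.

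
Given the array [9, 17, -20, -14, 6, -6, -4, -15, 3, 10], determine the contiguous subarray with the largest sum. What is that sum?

Using Kadane's algorithm on [9, 17, -20, -14, 6, -6, -4, -15, 3, 10]:

Scanning through the array:
Position 1 (value 17): max_ending_here = 26, max_so_far = 26
Position 2 (value -20): max_ending_here = 6, max_so_far = 26
Position 3 (value -14): max_ending_here = -8, max_so_far = 26
Position 4 (value 6): max_ending_here = 6, max_so_far = 26
Position 5 (value -6): max_ending_here = 0, max_so_far = 26
Position 6 (value -4): max_ending_here = -4, max_so_far = 26
Position 7 (value -15): max_ending_here = -15, max_so_far = 26
Position 8 (value 3): max_ending_here = 3, max_so_far = 26
Position 9 (value 10): max_ending_here = 13, max_so_far = 26

Maximum subarray: [9, 17]
Maximum sum: 26

The maximum subarray is [9, 17] with sum 26. This subarray runs from index 0 to index 1.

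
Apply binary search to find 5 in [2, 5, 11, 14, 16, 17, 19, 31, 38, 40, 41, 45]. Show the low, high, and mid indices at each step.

Binary search for 5 in [2, 5, 11, 14, 16, 17, 19, 31, 38, 40, 41, 45]:

lo=0, hi=11, mid=5, arr[mid]=17 -> 17 > 5, search left half
lo=0, hi=4, mid=2, arr[mid]=11 -> 11 > 5, search left half
lo=0, hi=1, mid=0, arr[mid]=2 -> 2 < 5, search right half
lo=1, hi=1, mid=1, arr[mid]=5 -> Found target at index 1!

Binary search finds 5 at index 1 after 4 comparisons. The search repeatedly halves the search space by comparing with the middle element.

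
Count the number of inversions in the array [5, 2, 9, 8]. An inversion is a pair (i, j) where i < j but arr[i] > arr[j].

Finding inversions in [5, 2, 9, 8]:

(0, 1): arr[0]=5 > arr[1]=2
(2, 3): arr[2]=9 > arr[3]=8

Total inversions: 2

The array has 2 inversion(s): (0,1), (2,3). Each pair (i,j) satisfies i < j and arr[i] > arr[j].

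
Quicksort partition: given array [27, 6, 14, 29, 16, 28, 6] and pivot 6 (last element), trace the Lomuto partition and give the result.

Lomuto partition with pivot = 6:

Initial array: [27, 6, 14, 29, 16, 28, 6]

arr[0]=27 > 6: no swap
arr[1]=6 <= 6: swap with position 0, array becomes [6, 27, 14, 29, 16, 28, 6]
arr[2]=14 > 6: no swap
arr[3]=29 > 6: no swap
arr[4]=16 > 6: no swap
arr[5]=28 > 6: no swap

Place pivot at position 1: [6, 6, 14, 29, 16, 28, 27]
Pivot position: 1

After partitioning with pivot 6, the array becomes [6, 6, 14, 29, 16, 28, 27]. The pivot is placed at index 1. All elements to the left of the pivot are <= 6, and all elements to the right are > 6.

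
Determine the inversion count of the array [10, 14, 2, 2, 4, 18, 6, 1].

Finding inversions in [10, 14, 2, 2, 4, 18, 6, 1]:

(0, 2): arr[0]=10 > arr[2]=2
(0, 3): arr[0]=10 > arr[3]=2
(0, 4): arr[0]=10 > arr[4]=4
(0, 6): arr[0]=10 > arr[6]=6
(0, 7): arr[0]=10 > arr[7]=1
(1, 2): arr[1]=14 > arr[2]=2
(1, 3): arr[1]=14 > arr[3]=2
(1, 4): arr[1]=14 > arr[4]=4
(1, 6): arr[1]=14 > arr[6]=6
(1, 7): arr[1]=14 > arr[7]=1
(2, 7): arr[2]=2 > arr[7]=1
(3, 7): arr[3]=2 > arr[7]=1
(4, 7): arr[4]=4 > arr[7]=1
(5, 6): arr[5]=18 > arr[6]=6
(5, 7): arr[5]=18 > arr[7]=1
(6, 7): arr[6]=6 > arr[7]=1

Total inversions: 16

The array has 16 inversion(s): (0,2), (0,3), (0,4), (0,6), (0,7), (1,2), (1,3), (1,4), (1,6), (1,7), (2,7), (3,7), (4,7), (5,6), (5,7), (6,7). Each pair (i,j) satisfies i < j and arr[i] > arr[j].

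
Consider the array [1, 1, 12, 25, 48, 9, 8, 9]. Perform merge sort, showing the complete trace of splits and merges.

Merge sort trace:

Split: [1, 1, 12, 25, 48, 9, 8, 9] -> [1, 1, 12, 25] and [48, 9, 8, 9]
  Split: [1, 1, 12, 25] -> [1, 1] and [12, 25]
    Split: [1, 1] -> [1] and [1]
    Merge: [1] + [1] -> [1, 1]
    Split: [12, 25] -> [12] and [25]
    Merge: [12] + [25] -> [12, 25]
  Merge: [1, 1] + [12, 25] -> [1, 1, 12, 25]
  Split: [48, 9, 8, 9] -> [48, 9] and [8, 9]
    Split: [48, 9] -> [48] and [9]
    Merge: [48] + [9] -> [9, 48]
    Split: [8, 9] -> [8] and [9]
    Merge: [8] + [9] -> [8, 9]
  Merge: [9, 48] + [8, 9] -> [8, 9, 9, 48]
Merge: [1, 1, 12, 25] + [8, 9, 9, 48] -> [1, 1, 8, 9, 9, 12, 25, 48]

Final sorted array: [1, 1, 8, 9, 9, 12, 25, 48]

The merge sort proceeds by recursively splitting the array and merging sorted halves.
After all merges, the sorted array is [1, 1, 8, 9, 9, 12, 25, 48].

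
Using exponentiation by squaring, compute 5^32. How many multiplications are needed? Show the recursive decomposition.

Computing 5^32 by squaring (build up from 5^1; each line after the first costs one multiplication):

5^1 = 5
5^2 = (5^1)^2 = 5^2 = 25
5^4 = (5^2)^2 = 25^2 = 625
5^8 = (5^4)^2 = 625^2 = 390625
5^16 = (5^8)^2 = 390625^2 = 152587890625
5^32 = (5^16)^2 = 152587890625^2 = 23283064365386962890625

Result: 23283064365386962890625
Multiplications needed: 5 (5 lines after 5^1)

5^32 = 23283064365386962890625. Using exponentiation by squaring, this requires 5 multiplications. The key idea: if the exponent is even, square the half-power; if odd, multiply by the base once.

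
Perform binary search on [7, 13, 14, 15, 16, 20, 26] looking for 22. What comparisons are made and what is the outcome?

Binary search for 22 in [7, 13, 14, 15, 16, 20, 26]:

lo=0, hi=6, mid=3, arr[mid]=15 -> 15 < 22, search right half
lo=4, hi=6, mid=5, arr[mid]=20 -> 20 < 22, search right half
lo=6, hi=6, mid=6, arr[mid]=26 -> 26 > 22, search left half
lo=6 > hi=5, target 22 not found

Binary search determines that 22 is not in the array after 3 comparisons. The search space was exhausted without finding the target.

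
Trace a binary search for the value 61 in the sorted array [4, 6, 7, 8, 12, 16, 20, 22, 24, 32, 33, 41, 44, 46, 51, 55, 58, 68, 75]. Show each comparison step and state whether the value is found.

Binary search for 61 in [4, 6, 7, 8, 12, 16, 20, 22, 24, 32, 33, 41, 44, 46, 51, 55, 58, 68, 75]:

lo=0, hi=18, mid=9, arr[mid]=32 -> 32 < 61, search right half
lo=10, hi=18, mid=14, arr[mid]=51 -> 51 < 61, search right half
lo=15, hi=18, mid=16, arr[mid]=58 -> 58 < 61, search right half
lo=17, hi=18, mid=17, arr[mid]=68 -> 68 > 61, search left half
lo=17 > hi=16, target 61 not found

Binary search determines that 61 is not in the array after 4 comparisons. The search space was exhausted without finding the target.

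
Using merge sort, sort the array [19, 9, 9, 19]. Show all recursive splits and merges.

Merge sort trace:

Split: [19, 9, 9, 19] -> [19, 9] and [9, 19]
  Split: [19, 9] -> [19] and [9]
  Merge: [19] + [9] -> [9, 19]
  Split: [9, 19] -> [9] and [19]
  Merge: [9] + [19] -> [9, 19]
Merge: [9, 19] + [9, 19] -> [9, 9, 19, 19]

Final sorted array: [9, 9, 19, 19]

The merge sort proceeds by recursively splitting the array and merging sorted halves.
After all merges, the sorted array is [9, 9, 19, 19].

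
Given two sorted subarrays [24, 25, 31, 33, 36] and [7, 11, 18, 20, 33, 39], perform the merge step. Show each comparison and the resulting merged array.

Merging process:

Compare 24 vs 7: take 7 from right. Merged: [7]
Compare 24 vs 11: take 11 from right. Merged: [7, 11]
Compare 24 vs 18: take 18 from right. Merged: [7, 11, 18]
Compare 24 vs 20: take 20 from right. Merged: [7, 11, 18, 20]
Compare 24 vs 33: take 24 from left. Merged: [7, 11, 18, 20, 24]
Compare 25 vs 33: take 25 from left. Merged: [7, 11, 18, 20, 24, 25]
Compare 31 vs 33: take 31 from left. Merged: [7, 11, 18, 20, 24, 25, 31]
Compare 33 vs 33: take 33 from left. Merged: [7, 11, 18, 20, 24, 25, 31, 33]
Compare 36 vs 33: take 33 from right. Merged: [7, 11, 18, 20, 24, 25, 31, 33, 33]
Compare 36 vs 39: take 36 from left. Merged: [7, 11, 18, 20, 24, 25, 31, 33, 33, 36]
Append remaining from right: [39]. Merged: [7, 11, 18, 20, 24, 25, 31, 33, 33, 36, 39]

Final merged array: [7, 11, 18, 20, 24, 25, 31, 33, 33, 36, 39]
Total comparisons: 10

The merged array is [7, 11, 18, 20, 24, 25, 31, 33, 33, 36, 39], requiring 10 comparisons. The merge step runs in O(n) time where n is the total number of elements.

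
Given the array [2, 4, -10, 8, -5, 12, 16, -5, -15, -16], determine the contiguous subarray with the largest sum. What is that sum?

Using Kadane's algorithm on [2, 4, -10, 8, -5, 12, 16, -5, -15, -16]:

Scanning through the array:
Position 1 (value 4): max_ending_here = 6, max_so_far = 6
Position 2 (value -10): max_ending_here = -4, max_so_far = 6
Position 3 (value 8): max_ending_here = 8, max_so_far = 8
Position 4 (value -5): max_ending_here = 3, max_so_far = 8
Position 5 (value 12): max_ending_here = 15, max_so_far = 15
Position 6 (value 16): max_ending_here = 31, max_so_far = 31
Position 7 (value -5): max_ending_here = 26, max_so_far = 31
Position 8 (value -15): max_ending_here = 11, max_so_far = 31
Position 9 (value -16): max_ending_here = -5, max_so_far = 31

Maximum subarray: [8, -5, 12, 16]
Maximum sum: 31

The maximum subarray is [8, -5, 12, 16] with sum 31. This subarray runs from index 3 to index 6.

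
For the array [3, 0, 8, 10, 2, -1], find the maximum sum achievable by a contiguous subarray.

Using Kadane's algorithm on [3, 0, 8, 10, 2, -1]:

Scanning through the array:
Position 1 (value 0): max_ending_here = 3, max_so_far = 3
Position 2 (value 8): max_ending_here = 11, max_so_far = 11
Position 3 (value 10): max_ending_here = 21, max_so_far = 21
Position 4 (value 2): max_ending_here = 23, max_so_far = 23
Position 5 (value -1): max_ending_here = 22, max_so_far = 23

Maximum subarray: [3, 0, 8, 10, 2]
Maximum sum: 23

The maximum subarray is [3, 0, 8, 10, 2] with sum 23. This subarray runs from index 0 to index 4.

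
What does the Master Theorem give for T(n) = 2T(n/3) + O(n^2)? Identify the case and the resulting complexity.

Master Theorem for T(n) = 2T(n/3) + O(n^2):

a = 2, b = 3, c = 2
log_b(a) = log_3(2) = 0.6309

Case 3: c = 2 > log_3(2) = 0.6309
T(n) = O(n^2) = O(n^2)

For T(n) = 2T(n/3) + O(n^2): log_3(2) = 0.6309. This is Case 3 of the Master Theorem (c > log_b(a), work dominated by root), giving O(n^2).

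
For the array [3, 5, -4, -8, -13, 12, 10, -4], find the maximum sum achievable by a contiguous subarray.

Using Kadane's algorithm on [3, 5, -4, -8, -13, 12, 10, -4]:

Scanning through the array:
Position 1 (value 5): max_ending_here = 8, max_so_far = 8
Position 2 (value -4): max_ending_here = 4, max_so_far = 8
Position 3 (value -8): max_ending_here = -4, max_so_far = 8
Position 4 (value -13): max_ending_here = -13, max_so_far = 8
Position 5 (value 12): max_ending_here = 12, max_so_far = 12
Position 6 (value 10): max_ending_here = 22, max_so_far = 22
Position 7 (value -4): max_ending_here = 18, max_so_far = 22

Maximum subarray: [12, 10]
Maximum sum: 22

The maximum subarray is [12, 10] with sum 22. This subarray runs from index 5 to index 6.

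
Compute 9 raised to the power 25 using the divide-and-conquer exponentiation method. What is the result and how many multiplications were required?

Computing 9^25 by squaring (build up from 9^1; each line after the first costs one multiplication):

9^1 = 9
9^2 = (9^1)^2 = 9^2 = 81
9^3 = 9 * 9^2 = 9 * 81 = 729
9^6 = (9^3)^2 = 729^2 = 531441
9^12 = (9^6)^2 = 531441^2 = 282429536481
9^24 = (9^12)^2 = 282429536481^2 = 79766443076872509863361
9^25 = 9 * 9^24 = 9 * 79766443076872509863361 = 717897987691852588770249

Result: 717897987691852588770249
Multiplications needed: 6 (6 lines after 9^1)

9^25 = 717897987691852588770249. Using exponentiation by squaring, this requires 6 multiplications. The key idea: if the exponent is even, square the half-power; if odd, multiply by the base once.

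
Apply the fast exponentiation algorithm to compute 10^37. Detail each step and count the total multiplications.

Computing 10^37 by squaring (build up from 10^1; each line after the first costs one multiplication):

10^1 = 10
10^2 = (10^1)^2 = 10^2 = 100
10^4 = (10^2)^2 = 100^2 = 10000
10^8 = (10^4)^2 = 10000^2 = 100000000
10^9 = 10 * 10^8 = 10 * 100000000 = 1000000000
10^18 = (10^9)^2 = 1000000000^2 = 1000000000000000000
10^36 = (10^18)^2 = 1000000000000000000^2 = 1000000000000000000000000000000000000
10^37 = 10 * 10^36 = 10 * 1000000000000000000000000000000000000 = 10000000000000000000000000000000000000

Result: 10000000000000000000000000000000000000
Multiplications needed: 7 (7 lines after 10^1)

10^37 = 10000000000000000000000000000000000000. Using exponentiation by squaring, this requires 7 multiplications. The key idea: if the exponent is even, square the half-power; if odd, multiply by the base once.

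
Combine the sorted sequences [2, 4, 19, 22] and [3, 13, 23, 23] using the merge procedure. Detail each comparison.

Merging process:

Compare 2 vs 3: take 2 from left. Merged: [2]
Compare 4 vs 3: take 3 from right. Merged: [2, 3]
Compare 4 vs 13: take 4 from left. Merged: [2, 3, 4]
Compare 19 vs 13: take 13 from right. Merged: [2, 3, 4, 13]
Compare 19 vs 23: take 19 from left. Merged: [2, 3, 4, 13, 19]
Compare 22 vs 23: take 22 from left. Merged: [2, 3, 4, 13, 19, 22]
Append remaining from right: [23, 23]. Merged: [2, 3, 4, 13, 19, 22, 23, 23]

Final merged array: [2, 3, 4, 13, 19, 22, 23, 23]
Total comparisons: 6

The merged array is [2, 3, 4, 13, 19, 22, 23, 23], requiring 6 comparisons. The merge step runs in O(n) time where n is the total number of elements.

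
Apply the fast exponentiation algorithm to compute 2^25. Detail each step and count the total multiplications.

Computing 2^25 by squaring (build up from 2^1; each line after the first costs one multiplication):

2^1 = 2
2^2 = (2^1)^2 = 2^2 = 4
2^3 = 2 * 2^2 = 2 * 4 = 8
2^6 = (2^3)^2 = 8^2 = 64
2^12 = (2^6)^2 = 64^2 = 4096
2^24 = (2^12)^2 = 4096^2 = 16777216
2^25 = 2 * 2^24 = 2 * 16777216 = 33554432

Result: 33554432
Multiplications needed: 6 (6 lines after 2^1)

2^25 = 33554432. Using exponentiation by squaring, this requires 6 multiplications. The key idea: if the exponent is even, square the half-power; if odd, multiply by the base once.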